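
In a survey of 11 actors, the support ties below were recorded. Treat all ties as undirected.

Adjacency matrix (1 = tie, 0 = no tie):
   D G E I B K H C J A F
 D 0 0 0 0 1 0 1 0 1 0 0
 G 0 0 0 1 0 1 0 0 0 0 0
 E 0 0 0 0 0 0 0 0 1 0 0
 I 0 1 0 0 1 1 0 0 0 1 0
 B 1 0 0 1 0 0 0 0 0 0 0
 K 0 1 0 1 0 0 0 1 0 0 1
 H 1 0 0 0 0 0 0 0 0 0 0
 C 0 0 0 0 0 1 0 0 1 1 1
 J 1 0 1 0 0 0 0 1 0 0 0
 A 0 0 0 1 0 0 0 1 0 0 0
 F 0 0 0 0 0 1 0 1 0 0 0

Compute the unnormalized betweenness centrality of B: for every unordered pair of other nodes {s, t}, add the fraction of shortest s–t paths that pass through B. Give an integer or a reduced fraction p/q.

20/3

Pairs whose geodesics pass through B — D–G: 1; D–I: 1; D–K: 1/2; D–A: 1/2; G–H: 1; E–I: 1/3; I–H: 1; I–J: 1/3; K–H: 1/2; H–A: 1/2.
All other pairs contribute 0.
Summing the contributions gives betweenness(B) = 20/3.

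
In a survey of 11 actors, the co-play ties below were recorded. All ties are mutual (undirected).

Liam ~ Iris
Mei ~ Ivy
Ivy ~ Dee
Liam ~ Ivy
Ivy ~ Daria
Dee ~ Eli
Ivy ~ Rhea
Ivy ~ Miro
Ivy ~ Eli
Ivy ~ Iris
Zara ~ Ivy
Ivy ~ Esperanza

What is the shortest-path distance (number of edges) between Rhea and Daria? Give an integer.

2

One shortest route is Rhea – Ivy – Daria, which uses 2 edges, and Rhea and Daria are not directly tied, so nothing shorter exists. So d(Rhea,Daria) = 2.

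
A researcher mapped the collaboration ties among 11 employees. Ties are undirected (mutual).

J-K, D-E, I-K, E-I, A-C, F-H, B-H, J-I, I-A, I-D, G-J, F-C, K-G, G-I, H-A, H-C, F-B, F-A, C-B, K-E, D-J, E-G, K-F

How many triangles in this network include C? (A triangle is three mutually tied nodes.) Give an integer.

5

C's neighbors: A, B, F, and H.
Neighbor pairs that are themselves tied: C–A–F; C–A–H; C–B–F; C–B–H; C–F–H. Each forms one triangle with C, for 5 in total.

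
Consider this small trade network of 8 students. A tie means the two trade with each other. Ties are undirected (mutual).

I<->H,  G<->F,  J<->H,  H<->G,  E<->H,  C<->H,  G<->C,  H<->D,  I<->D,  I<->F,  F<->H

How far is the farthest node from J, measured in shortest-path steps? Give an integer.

2

Distances from J: C:2, D:2, E:2, F:2, G:2, H:1, I:2.
The largest is 2 (to I, F, C, G, D, and E), so the eccentricity of J is 2.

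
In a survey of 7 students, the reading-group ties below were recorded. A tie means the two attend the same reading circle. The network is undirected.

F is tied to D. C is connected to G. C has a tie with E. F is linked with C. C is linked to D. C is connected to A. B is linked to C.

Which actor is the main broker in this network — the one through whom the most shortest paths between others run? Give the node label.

C

Unnormalized betweenness of each node: A:0, B:0, C:14, D:0, E:0, F:0, G:0.
C has the largest value, 14, making it the main broker — the node through which the most shortest paths run.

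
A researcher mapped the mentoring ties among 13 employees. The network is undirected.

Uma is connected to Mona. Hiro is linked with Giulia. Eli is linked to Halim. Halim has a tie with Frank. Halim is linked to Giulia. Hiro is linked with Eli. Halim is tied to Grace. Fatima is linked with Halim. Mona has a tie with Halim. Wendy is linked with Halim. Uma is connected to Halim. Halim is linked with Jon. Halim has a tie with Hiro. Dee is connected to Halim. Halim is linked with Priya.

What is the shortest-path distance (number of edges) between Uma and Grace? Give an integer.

2

One shortest route is Uma – Halim – Grace, which uses 2 edges, and Uma and Grace are not directly tied, so nothing shorter exists. So d(Uma,Grace) = 2.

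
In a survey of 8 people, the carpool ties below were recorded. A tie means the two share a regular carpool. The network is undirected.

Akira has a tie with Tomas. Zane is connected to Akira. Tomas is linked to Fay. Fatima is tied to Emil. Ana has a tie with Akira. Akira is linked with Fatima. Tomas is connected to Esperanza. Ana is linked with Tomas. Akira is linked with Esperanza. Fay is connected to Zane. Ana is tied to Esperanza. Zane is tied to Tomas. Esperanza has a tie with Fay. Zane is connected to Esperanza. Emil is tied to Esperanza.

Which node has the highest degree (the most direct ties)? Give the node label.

Degrees — Akira:5, Ana:3, Emil:2, Esperanza:6, Fatima:2, Fay:3, Tomas:5, Zane:4.
The maximum is 6, attained only by Esperanza.

Esperanza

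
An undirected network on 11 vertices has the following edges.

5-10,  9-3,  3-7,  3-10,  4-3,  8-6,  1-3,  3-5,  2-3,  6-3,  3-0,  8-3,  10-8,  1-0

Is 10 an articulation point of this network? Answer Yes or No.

Even without 10, every remaining node can still reach every other (the residual graph is connected), so 10 is not a cut vertex.

No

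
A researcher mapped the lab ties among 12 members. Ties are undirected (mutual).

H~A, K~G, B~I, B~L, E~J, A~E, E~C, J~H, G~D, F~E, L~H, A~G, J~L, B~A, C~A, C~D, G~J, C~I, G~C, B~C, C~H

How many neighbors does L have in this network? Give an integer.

L is directly tied to B, H, and J. That is 3 neighbors, so the degree of L is 3.

3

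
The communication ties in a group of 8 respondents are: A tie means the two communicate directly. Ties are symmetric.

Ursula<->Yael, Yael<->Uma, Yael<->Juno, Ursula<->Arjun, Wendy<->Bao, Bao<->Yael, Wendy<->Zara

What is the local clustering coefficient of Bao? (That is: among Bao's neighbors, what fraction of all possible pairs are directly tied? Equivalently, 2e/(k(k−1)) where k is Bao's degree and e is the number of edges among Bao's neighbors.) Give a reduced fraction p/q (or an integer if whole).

0

Bao's neighbors: Wendy and Yael (k = 2).
Possible neighbor pairs: C(2,2) = 1. Edges among them: none → e = 0.
Clustering(Bao) = 0/1.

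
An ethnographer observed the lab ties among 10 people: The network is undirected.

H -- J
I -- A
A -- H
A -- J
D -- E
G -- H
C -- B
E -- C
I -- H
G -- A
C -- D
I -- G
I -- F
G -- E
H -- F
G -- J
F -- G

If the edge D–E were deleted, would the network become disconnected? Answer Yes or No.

No

Even without that edge, D still reaches E via D – C – E, so the network stays connected. Not a bridge.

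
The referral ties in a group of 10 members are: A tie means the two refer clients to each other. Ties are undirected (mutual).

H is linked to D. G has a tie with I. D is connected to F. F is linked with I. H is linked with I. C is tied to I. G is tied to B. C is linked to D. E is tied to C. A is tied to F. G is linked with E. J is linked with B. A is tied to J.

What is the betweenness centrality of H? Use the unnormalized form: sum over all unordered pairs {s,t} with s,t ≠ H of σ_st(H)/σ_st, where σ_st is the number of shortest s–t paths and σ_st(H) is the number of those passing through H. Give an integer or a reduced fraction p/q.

Pairs whose geodesics pass through H — D–I: 1/3; D–G: 1/4; D–B: 1/5.
All other pairs contribute 0.
Summing the contributions gives betweenness(H) = 47/60.

47/60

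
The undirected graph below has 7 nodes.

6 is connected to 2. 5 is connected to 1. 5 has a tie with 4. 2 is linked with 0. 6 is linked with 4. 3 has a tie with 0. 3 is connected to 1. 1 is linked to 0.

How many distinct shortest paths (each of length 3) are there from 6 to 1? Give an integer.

The shortest distance is 3. The length-3 paths are: 6–4–5–1; 6–2–0–1.
That gives 2 distinct shortest paths.

2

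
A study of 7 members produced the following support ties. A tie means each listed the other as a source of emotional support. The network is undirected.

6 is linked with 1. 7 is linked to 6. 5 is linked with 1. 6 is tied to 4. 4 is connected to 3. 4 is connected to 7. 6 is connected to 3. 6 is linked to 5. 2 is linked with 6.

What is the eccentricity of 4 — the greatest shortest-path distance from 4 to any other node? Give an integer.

2

Distances from 4: 1:2, 2:2, 3:1, 5:2, 6:1, 7:1.
The largest is 2 (to 5, 2, and 1), so the eccentricity of 4 is 2.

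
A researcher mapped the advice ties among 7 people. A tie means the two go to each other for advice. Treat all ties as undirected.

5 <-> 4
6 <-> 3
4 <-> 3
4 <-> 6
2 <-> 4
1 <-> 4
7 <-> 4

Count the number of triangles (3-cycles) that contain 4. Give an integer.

1

4's neighbors: 1, 2, 3, 5, 6, and 7.
Neighbor pairs that are themselves tied: 4–3–6. Each forms one triangle with 4, for 1 in total.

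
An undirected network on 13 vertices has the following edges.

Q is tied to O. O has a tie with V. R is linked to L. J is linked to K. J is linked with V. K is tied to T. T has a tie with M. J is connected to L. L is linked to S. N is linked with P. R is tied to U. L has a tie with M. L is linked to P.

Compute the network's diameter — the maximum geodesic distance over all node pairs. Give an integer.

Eccentricity of each node (its greatest distance to any other): J:3, K:4, L:4, M:5, N:6, O:5, P:5, Q:6, R:5, S:5, T:5, U:6, V:4.
The maximum eccentricity is 6, realized for instance by the pair U–Q via U – R – L – J – V – O – Q. So the diameter is 6.

6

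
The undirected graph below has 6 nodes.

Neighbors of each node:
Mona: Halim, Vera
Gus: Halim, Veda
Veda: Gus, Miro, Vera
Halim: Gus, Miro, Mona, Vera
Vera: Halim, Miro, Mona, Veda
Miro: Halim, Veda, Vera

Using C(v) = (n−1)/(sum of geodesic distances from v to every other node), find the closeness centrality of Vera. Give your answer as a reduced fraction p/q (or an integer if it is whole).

Distances from Vera: Gus:2, Halim:1, Miro:1, Mona:1, Veda:1. Sum = 6.
n = 6, so closeness = 5/6.

5/6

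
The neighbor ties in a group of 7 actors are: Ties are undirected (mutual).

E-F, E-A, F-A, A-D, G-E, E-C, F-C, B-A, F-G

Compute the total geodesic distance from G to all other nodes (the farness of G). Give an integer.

Distances from G: A:2, B:3, C:2, D:3, E:1, F:1.
Sum = 2 + 3 + 2 + 3 + 1 + 1 = 12.

12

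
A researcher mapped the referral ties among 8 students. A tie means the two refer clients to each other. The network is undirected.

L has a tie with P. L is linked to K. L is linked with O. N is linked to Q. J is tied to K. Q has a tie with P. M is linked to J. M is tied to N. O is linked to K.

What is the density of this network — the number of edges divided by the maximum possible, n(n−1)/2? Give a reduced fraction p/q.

There are 9 edges and 8 nodes, so the maximum possible is C(8,2) = 28.
Density = 9/28.

9/28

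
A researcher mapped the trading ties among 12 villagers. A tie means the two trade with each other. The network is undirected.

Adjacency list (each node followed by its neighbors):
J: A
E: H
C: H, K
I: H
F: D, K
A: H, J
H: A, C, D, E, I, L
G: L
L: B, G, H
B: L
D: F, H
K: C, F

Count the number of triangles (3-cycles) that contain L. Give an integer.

L's neighbors are B, G, and H, but none of them are tied to each other, so no triangle contains L.

0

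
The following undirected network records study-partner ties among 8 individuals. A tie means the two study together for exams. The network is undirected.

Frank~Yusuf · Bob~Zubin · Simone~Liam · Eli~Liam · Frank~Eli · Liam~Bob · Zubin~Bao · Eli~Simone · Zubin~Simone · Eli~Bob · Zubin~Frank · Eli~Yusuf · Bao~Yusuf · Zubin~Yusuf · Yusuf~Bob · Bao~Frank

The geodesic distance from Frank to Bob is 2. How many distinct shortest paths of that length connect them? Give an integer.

3

The shortest distance is 2. The length-2 paths are: Frank–Zubin–Bob; Frank–Eli–Bob; Frank–Yusuf–Bob.
That gives 3 distinct shortest paths.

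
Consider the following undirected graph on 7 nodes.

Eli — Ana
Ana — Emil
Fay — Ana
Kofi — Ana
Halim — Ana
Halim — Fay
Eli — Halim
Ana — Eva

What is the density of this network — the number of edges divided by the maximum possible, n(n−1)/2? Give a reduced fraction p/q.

There are 8 edges and 7 nodes, so the maximum possible is C(7,2) = 21.
Density = 8/21.

8/21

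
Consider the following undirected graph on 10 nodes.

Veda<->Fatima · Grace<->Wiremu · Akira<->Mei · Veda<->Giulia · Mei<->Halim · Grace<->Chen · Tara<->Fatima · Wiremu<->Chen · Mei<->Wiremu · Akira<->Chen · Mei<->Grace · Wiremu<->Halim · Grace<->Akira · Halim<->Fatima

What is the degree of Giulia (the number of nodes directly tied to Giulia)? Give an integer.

Giulia is directly tied to Veda. That is 1 neighbor, so the degree of Giulia is 1.

1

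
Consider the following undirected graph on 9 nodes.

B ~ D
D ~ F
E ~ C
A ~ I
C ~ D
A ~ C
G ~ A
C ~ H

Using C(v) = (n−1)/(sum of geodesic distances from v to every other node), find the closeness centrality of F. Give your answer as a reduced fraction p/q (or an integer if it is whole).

Distances from F: A:3, B:2, C:2, D:1, E:3, G:4, H:3, I:4. Sum = 22.
n = 9, so closeness = 8/22 = 4/11.

4/11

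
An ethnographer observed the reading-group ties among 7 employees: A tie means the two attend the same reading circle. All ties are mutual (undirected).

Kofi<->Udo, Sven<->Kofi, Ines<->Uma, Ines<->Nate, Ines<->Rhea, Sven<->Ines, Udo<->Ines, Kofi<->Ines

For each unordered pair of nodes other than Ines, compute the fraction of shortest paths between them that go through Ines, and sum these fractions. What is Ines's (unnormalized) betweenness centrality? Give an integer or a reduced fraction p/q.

25/2

Pairs whose geodesics pass through Ines — Kofi–Nate: 1; Kofi–Rhea: 1; Kofi–Uma: 1; Nate–Sven: 1; Nate–Rhea: 1; Nate–Udo: 1; Nate–Uma: 1; Sven–Rhea: 1; Sven–Udo: 1/2; Sven–Uma: 1; Rhea–Udo: 1; Rhea–Uma: 1; Udo–Uma: 1.
All other pairs contribute 0.
Summing the contributions gives betweenness(Ines) = 25/2.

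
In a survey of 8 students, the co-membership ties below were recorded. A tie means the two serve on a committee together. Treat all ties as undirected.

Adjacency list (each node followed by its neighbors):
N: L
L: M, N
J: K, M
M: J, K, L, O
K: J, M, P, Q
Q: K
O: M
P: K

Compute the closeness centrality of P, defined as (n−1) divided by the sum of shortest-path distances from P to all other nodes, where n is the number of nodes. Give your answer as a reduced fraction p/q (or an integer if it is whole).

7/17

Distances from P: J:2, K:1, L:3, M:2, N:4, O:3, Q:2. Sum = 17.
n = 8, so closeness = 7/17.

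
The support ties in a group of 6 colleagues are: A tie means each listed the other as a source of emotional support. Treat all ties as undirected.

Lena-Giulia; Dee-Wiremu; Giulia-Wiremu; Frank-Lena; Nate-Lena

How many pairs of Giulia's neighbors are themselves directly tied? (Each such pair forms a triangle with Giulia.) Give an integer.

Giulia's neighbors are Lena and Wiremu, but none of them are tied to each other, so no triangle contains Giulia.

0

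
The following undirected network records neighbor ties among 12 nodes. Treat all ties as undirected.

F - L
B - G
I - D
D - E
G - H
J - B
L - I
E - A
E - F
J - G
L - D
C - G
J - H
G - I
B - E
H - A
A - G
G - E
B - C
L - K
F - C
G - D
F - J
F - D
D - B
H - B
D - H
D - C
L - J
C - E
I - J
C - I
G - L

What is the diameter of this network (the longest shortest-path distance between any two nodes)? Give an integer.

Eccentricity of each node (its greatest distance to any other): A:3, B:3, C:3, D:2, E:3, F:2, G:2, H:3, I:2, J:2, K:3, L:2.
The maximum eccentricity is 3, realized for instance by the pair A–K via A – G – L – K. So the diameter is 3.

3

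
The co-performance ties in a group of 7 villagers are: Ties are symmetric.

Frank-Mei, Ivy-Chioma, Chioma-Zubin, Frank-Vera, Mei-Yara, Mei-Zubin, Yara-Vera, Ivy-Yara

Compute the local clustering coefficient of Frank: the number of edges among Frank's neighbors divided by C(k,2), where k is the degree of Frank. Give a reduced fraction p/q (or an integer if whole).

0

Frank's neighbors: Mei and Vera (k = 2).
Possible neighbor pairs: C(2,2) = 1. Edges among them: none → e = 0.
Clustering(Frank) = 0/1.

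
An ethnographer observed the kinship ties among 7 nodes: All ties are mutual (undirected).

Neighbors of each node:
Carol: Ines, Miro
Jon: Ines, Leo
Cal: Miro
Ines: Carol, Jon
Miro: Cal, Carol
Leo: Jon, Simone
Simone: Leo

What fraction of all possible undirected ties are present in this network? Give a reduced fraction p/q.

2/7

There are 6 edges and 7 nodes, so the maximum possible is C(7,2) = 21.
Density = 6/21 = 2/7.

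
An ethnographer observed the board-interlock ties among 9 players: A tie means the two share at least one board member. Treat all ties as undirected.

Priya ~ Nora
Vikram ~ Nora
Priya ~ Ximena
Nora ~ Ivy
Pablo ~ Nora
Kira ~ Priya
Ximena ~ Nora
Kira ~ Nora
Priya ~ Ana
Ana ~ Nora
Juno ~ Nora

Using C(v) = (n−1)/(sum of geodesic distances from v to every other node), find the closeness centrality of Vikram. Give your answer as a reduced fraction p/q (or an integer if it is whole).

Distances from Vikram: Ana:2, Ivy:2, Juno:2, Kira:2, Nora:1, Pablo:2, Priya:2, Ximena:2. Sum = 15.
n = 9, so closeness = 8/15.

8/15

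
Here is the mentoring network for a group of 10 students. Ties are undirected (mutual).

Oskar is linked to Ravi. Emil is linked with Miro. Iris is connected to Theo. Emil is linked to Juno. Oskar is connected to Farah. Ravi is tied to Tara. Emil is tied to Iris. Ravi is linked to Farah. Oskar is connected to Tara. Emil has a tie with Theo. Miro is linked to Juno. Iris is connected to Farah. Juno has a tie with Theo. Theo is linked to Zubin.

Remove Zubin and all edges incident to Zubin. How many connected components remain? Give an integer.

Zubin's neighbors (Theo) remain reachable from one another through other ties, so the rest of the network stays in one piece.

1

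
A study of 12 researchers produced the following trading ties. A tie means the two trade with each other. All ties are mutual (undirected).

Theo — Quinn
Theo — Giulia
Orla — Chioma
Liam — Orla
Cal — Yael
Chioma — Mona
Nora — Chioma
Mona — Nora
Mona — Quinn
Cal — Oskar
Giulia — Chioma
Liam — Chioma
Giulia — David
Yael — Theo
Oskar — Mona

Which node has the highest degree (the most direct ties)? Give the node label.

Degrees — Cal:2, Chioma:5, David:1, Giulia:3, Liam:2, Mona:4, Nora:2, Orla:2, Oskar:2, Quinn:2, Theo:3, Yael:2.
The maximum is 5, attained only by Chioma.

Chioma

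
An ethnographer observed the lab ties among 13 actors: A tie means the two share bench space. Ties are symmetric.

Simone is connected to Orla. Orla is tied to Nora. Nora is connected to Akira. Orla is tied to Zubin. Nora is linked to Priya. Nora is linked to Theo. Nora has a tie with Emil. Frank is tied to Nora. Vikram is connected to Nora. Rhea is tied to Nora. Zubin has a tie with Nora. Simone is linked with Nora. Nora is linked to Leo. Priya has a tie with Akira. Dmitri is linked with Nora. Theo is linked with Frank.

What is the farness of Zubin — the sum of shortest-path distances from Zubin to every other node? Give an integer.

22

Distances from Zubin: Akira:2, Dmitri:2, Emil:2, Frank:2, Leo:2, Nora:1, Orla:1, Priya:2, Rhea:2, Simone:2, Theo:2, Vikram:2.
Sum = 2 + 2 + 2 + 2 + 2 + 1 + 1 + 2 + 2 + 2 + 2 + 2 = 22.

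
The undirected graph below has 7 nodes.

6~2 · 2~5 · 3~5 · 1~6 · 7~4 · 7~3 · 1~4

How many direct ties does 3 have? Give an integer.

3 is directly tied to 5 and 7. That is 2 neighbors, so the degree of 3 is 2.

2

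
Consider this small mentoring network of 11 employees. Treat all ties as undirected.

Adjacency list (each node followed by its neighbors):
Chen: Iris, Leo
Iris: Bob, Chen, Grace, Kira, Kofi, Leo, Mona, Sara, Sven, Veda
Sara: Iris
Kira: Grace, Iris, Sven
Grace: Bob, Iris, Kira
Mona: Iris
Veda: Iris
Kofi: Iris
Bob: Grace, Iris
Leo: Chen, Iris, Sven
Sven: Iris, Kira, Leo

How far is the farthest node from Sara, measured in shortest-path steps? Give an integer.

2

Distances from Sara: Bob:2, Chen:2, Grace:2, Iris:1, Kira:2, Kofi:2, Leo:2, Mona:2, Sven:2, Veda:2.
The largest is 2 (to Sven, Grace, Chen, Kira, Kofi, Leo, Mona, Veda, and Bob), so the eccentricity of Sara is 2.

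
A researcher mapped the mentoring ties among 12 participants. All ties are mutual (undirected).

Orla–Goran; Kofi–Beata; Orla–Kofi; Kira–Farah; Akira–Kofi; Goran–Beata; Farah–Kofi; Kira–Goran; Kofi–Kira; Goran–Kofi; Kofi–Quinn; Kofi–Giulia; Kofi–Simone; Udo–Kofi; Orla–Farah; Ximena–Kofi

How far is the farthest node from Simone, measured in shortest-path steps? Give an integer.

2

Distances from Simone: Akira:2, Beata:2, Farah:2, Giulia:2, Goran:2, Kira:2, Kofi:1, Orla:2, Quinn:2, Udo:2, Ximena:2.
The largest is 2 (to Ximena, Akira, Farah, Goran, Beata, Udo, Kira, Giulia, Orla, and Quinn), so the eccentricity of Simone is 2.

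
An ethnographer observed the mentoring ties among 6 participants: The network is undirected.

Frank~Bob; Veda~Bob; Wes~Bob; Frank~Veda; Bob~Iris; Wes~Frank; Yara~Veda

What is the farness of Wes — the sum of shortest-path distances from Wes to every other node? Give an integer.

9

Distances from Wes: Bob:1, Frank:1, Iris:2, Veda:2, Yara:3.
Sum = 1 + 1 + 2 + 2 + 3 = 9.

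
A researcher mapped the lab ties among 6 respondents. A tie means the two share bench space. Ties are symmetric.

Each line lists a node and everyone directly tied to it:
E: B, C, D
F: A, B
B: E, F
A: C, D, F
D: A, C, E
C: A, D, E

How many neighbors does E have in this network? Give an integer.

3

E is directly tied to B, C, and D. That is 3 neighbors, so the degree of E is 3.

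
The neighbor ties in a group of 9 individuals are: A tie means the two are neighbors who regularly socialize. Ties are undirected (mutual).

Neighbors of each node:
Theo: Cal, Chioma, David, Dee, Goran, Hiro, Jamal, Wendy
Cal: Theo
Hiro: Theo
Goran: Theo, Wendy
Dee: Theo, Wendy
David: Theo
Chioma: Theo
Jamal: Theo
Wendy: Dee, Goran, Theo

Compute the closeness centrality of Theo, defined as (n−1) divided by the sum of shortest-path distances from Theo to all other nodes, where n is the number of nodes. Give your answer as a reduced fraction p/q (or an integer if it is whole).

Distances from Theo: Cal:1, Chioma:1, David:1, Dee:1, Goran:1, Hiro:1, Jamal:1, Wendy:1. Sum = 8.
n = 9, so closeness = 8/8 = 1.

1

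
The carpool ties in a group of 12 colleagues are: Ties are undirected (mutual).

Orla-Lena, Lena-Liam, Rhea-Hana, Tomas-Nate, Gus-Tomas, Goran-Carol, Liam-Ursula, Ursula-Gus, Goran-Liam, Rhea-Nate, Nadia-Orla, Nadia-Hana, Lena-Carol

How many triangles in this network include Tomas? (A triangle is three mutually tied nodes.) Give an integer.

Tomas's neighbors are Gus and Nate, but none of them are tied to each other, so no triangle contains Tomas.

0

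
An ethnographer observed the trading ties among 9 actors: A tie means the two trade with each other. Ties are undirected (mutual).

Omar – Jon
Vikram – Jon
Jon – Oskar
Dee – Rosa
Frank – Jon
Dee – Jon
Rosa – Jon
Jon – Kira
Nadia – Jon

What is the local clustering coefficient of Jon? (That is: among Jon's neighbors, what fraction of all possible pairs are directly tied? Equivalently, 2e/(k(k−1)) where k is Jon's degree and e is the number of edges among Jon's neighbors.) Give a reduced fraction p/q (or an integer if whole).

1/28

Jon's neighbors: Dee, Frank, Kira, Nadia, Omar, Oskar, Rosa, and Vikram (k = 8).
Possible neighbor pairs: C(8,2) = 28. Edges among them: Dee–Rosa → e = 1.
Clustering(Jon) = 1/28.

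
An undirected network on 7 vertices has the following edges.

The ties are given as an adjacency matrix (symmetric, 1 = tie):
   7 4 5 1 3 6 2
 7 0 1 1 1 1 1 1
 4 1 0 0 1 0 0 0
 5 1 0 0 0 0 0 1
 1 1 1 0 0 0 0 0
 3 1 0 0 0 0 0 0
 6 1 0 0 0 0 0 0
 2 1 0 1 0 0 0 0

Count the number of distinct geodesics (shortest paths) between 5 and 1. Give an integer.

The shortest distance is 2, and the only length-2 path is 5–7–1. So there is exactly 1 shortest path.

1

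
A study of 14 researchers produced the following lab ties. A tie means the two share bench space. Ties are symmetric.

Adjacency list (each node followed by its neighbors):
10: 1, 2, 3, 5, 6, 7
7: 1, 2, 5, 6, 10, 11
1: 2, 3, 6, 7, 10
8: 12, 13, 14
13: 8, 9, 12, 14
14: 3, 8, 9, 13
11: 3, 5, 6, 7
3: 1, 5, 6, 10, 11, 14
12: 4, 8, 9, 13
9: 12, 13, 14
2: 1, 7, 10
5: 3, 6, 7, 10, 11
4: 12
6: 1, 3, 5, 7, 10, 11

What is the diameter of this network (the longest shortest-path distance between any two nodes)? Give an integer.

Eccentricity of each node (its greatest distance to any other): 1:5, 2:6, 3:4, 4:6, 5:5, 6:5, 7:6, 8:4, 9:4, 10:5, 11:5, 12:5, 13:4, 14:3.
The maximum eccentricity is 6, realized for instance by the pair 7–4 via 7 – 5 – 3 – 14 – 13 – 12 – 4. So the diameter is 6.

6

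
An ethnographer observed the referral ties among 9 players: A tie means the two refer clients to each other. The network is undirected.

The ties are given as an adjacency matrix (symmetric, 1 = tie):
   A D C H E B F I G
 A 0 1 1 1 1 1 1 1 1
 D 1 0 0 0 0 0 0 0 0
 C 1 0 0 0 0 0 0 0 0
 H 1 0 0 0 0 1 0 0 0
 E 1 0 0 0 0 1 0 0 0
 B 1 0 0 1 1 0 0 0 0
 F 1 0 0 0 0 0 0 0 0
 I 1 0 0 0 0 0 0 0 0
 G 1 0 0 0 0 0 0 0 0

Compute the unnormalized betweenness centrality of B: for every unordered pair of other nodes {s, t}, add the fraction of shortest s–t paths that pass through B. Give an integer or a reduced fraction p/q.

1/2

Pairs whose geodesics pass through B — H–E: 1/2.
All other pairs contribute 0.
Summing the contributions gives betweenness(B) = 1/2.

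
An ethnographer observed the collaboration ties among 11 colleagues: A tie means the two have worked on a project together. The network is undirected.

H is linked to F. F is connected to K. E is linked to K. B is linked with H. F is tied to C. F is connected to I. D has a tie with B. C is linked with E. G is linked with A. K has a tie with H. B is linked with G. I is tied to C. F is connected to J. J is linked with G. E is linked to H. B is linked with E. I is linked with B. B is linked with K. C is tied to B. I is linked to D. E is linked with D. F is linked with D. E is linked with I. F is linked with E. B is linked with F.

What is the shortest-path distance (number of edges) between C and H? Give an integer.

One shortest route is C – F – H, which uses 2 edges, and C and H are not directly tied, so nothing shorter exists. So d(C,H) = 2.

2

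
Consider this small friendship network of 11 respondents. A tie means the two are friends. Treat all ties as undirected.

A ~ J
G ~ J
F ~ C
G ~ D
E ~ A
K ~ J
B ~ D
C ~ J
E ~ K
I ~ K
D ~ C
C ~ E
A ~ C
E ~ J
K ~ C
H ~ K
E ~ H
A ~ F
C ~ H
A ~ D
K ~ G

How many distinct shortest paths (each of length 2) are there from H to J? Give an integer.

The shortest distance is 2. The length-2 paths are: H–K–J; H–E–J; H–C–J.
That gives 3 distinct shortest paths.

3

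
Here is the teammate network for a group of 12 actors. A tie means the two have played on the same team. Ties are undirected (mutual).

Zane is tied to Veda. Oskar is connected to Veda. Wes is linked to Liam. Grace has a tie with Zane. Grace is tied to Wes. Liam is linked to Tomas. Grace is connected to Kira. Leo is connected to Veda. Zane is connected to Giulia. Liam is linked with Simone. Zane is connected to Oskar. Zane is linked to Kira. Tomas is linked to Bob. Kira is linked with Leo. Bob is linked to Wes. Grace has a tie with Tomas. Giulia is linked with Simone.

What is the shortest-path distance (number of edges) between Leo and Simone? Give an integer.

One shortest route is Leo – Veda – Zane – Giulia – Simone, which uses 4 edges, and at distance 3 from Leo we only reach {Giulia, Tomas, Wes}, which does not include Simone. So d(Leo,Simone) = 4.

4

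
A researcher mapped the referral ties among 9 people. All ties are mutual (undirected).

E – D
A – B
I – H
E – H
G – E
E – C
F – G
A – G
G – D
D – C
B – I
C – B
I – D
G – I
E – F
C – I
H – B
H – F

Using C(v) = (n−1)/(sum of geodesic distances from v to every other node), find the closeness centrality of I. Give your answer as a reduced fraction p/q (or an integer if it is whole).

Distances from I: A:2, B:1, C:1, D:1, E:2, F:2, G:1, H:1. Sum = 11.
n = 9, so closeness = 8/11.

8/11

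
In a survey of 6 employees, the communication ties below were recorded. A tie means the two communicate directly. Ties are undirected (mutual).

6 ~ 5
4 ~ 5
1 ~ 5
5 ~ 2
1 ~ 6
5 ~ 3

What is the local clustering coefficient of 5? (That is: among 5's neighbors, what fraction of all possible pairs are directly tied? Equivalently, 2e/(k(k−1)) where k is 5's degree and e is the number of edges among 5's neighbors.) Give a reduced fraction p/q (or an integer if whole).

5's neighbors: 1, 2, 3, 4, and 6 (k = 5).
Possible neighbor pairs: C(5,2) = 10. Edges among them: 1–6 → e = 1.
Clustering(5) = 1/10.

1/10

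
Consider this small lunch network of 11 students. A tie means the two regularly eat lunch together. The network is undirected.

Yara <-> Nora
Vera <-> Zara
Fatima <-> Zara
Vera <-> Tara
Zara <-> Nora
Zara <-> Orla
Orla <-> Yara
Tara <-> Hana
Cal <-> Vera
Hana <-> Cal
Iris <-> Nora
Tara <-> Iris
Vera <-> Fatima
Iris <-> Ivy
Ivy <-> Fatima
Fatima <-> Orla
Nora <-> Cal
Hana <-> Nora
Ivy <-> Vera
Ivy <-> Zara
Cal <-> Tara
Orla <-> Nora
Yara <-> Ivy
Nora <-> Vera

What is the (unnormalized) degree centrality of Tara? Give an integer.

4

Tara is directly tied to Cal, Hana, Iris, and Vera. That is 4 neighbors, so the degree of Tara is 4.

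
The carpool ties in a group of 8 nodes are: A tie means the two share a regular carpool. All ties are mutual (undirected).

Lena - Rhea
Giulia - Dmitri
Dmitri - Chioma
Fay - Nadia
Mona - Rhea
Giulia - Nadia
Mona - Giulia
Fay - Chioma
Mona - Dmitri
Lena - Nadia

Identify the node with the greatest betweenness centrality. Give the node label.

Unnormalized betweenness of each node: Chioma:3/2, Dmitri:7/2, Fay:2, Giulia:3, Lena:2, Mona:7/2, Nadia:6, Rhea:3/2.
Nadia has the largest value, 6, making it the main broker — the node through which the most shortest paths run.

Nadia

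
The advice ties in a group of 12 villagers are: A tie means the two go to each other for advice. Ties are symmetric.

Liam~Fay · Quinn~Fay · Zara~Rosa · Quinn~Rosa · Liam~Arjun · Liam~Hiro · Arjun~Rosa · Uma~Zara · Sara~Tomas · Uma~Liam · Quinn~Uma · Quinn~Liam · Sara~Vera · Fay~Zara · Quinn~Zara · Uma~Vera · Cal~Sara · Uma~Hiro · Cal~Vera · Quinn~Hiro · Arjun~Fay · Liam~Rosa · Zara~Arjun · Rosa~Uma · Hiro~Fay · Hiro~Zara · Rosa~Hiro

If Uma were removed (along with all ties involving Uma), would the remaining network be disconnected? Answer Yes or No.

Yes

Removing Uma leaves {Arjun, Fay, Hiro, Liam, Quinn, Rosa, and Zara} with no path to {Cal, Sara, Tomas, and Vera}, so the network splits into 2 components. Uma is a cut vertex.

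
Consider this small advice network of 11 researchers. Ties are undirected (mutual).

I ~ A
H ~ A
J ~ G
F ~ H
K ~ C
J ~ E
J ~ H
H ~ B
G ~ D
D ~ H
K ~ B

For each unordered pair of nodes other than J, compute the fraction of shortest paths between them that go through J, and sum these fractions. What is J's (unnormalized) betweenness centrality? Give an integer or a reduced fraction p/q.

Pairs whose geodesics pass through J — D–E: 2/2; B–G: 1/2; B–E: 1; H–G: 1/2; H–E: 1; A–G: 1/2; A–E: 1; I–G: 1/2; I–E: 1; K–G: 1/2; K–E: 1; F–G: 1/2; F–E: 1; G–E: 1 … (+2 more pairs).
All other pairs contribute 0.
Summing the contributions gives betweenness(J) = 25/2.

25/2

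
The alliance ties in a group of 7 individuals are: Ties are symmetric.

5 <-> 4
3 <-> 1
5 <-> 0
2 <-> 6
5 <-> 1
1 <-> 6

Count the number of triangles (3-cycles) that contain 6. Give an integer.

6's neighbors are 1 and 2, but none of them are tied to each other, so no triangle contains 6.

0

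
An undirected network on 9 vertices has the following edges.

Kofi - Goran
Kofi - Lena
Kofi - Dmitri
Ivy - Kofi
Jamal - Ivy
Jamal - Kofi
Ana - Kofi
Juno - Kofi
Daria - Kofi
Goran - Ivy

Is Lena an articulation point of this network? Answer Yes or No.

Even without Lena, every remaining node can still reach every other (the residual graph is connected), so Lena is not a cut vertex.

No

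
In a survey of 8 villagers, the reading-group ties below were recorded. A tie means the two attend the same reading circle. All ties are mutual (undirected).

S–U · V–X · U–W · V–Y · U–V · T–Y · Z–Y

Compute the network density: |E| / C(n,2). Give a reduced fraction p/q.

There are 7 edges and 8 nodes, so the maximum possible is C(8,2) = 28.
Density = 7/28 = 1/4.

1/4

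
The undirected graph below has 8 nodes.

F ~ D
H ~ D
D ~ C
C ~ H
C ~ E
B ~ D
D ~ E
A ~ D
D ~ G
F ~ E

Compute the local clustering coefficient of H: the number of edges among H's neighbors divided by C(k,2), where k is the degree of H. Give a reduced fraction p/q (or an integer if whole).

1

H's neighbors: C and D (k = 2).
Possible neighbor pairs: C(2,2) = 1. Edges among them: C–D → e = 1.
Clustering(H) = 1/1.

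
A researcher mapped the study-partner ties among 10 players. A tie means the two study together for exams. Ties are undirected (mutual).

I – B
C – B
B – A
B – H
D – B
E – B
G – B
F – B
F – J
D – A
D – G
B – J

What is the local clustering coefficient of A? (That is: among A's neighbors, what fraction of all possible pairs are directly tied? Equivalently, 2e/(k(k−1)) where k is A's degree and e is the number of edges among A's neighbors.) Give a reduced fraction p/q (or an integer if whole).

1

A's neighbors: B and D (k = 2).
Possible neighbor pairs: C(2,2) = 1. Edges among them: B–D → e = 1.
Clustering(A) = 1/1.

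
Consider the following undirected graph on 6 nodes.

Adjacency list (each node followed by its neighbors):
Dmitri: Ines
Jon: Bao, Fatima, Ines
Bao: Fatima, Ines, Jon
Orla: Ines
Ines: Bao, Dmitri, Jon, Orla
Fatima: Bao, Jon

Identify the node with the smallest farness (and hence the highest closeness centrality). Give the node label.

Farness (sum of distances to all others) for each node — Bao:7, Dmitri:10, Fatima:10, Ines:6, Jon:7, Orla:10.
The smallest farness is 6, for Ines, so Ines has the highest closeness.

Ines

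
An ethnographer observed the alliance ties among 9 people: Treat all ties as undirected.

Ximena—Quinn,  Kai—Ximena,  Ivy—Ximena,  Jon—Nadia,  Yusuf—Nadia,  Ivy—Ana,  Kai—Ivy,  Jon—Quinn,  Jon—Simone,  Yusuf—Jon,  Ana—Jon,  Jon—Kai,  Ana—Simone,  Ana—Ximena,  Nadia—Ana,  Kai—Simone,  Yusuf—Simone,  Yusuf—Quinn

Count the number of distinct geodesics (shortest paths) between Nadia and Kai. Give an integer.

The shortest distance is 2, and the only length-2 path is Nadia–Jon–Kai. So there is exactly 1 shortest path.

1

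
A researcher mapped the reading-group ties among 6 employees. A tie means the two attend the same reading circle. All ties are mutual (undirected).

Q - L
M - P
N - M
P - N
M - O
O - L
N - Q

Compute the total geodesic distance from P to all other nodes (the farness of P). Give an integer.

Distances from P: L:3, M:1, N:1, O:2, Q:2.
Sum = 3 + 1 + 1 + 2 + 2 = 9.

9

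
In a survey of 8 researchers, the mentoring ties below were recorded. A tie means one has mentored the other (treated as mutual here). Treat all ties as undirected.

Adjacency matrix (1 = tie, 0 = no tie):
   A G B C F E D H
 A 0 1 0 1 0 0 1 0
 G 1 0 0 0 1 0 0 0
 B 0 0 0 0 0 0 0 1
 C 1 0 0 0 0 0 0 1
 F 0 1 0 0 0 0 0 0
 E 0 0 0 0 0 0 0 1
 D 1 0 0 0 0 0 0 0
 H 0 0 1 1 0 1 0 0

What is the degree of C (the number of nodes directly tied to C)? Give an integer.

C is directly tied to A and H. That is 2 neighbors, so the degree of C is 2.

2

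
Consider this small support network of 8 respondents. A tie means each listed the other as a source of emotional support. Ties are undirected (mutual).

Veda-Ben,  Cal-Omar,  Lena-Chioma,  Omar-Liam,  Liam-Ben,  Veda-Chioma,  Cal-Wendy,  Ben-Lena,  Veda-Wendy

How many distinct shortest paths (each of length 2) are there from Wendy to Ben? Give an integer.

1

The shortest distance is 2, and the only length-2 path is Wendy–Veda–Ben. So there is exactly 1 shortest path.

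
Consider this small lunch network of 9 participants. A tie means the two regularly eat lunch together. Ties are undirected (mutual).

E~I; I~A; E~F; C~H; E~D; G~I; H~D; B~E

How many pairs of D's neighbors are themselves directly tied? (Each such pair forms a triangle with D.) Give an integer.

0

D's neighbors are E and H, but none of them are tied to each other, so no triangle contains D.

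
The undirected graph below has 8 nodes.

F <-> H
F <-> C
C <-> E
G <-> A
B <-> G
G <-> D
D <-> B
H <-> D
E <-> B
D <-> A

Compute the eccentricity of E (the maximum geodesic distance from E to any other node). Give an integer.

Distances from E: A:3, B:1, C:1, D:2, F:2, G:2, H:3.
The largest is 3 (to H and A), so the eccentricity of E is 3.

3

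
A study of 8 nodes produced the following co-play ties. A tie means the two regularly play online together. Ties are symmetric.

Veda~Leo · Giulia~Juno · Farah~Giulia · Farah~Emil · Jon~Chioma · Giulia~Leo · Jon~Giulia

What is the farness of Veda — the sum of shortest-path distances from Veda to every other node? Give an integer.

20

Distances from Veda: Chioma:4, Emil:4, Farah:3, Giulia:2, Jon:3, Juno:3, Leo:1.
Sum = 4 + 4 + 3 + 2 + 3 + 3 + 1 = 20.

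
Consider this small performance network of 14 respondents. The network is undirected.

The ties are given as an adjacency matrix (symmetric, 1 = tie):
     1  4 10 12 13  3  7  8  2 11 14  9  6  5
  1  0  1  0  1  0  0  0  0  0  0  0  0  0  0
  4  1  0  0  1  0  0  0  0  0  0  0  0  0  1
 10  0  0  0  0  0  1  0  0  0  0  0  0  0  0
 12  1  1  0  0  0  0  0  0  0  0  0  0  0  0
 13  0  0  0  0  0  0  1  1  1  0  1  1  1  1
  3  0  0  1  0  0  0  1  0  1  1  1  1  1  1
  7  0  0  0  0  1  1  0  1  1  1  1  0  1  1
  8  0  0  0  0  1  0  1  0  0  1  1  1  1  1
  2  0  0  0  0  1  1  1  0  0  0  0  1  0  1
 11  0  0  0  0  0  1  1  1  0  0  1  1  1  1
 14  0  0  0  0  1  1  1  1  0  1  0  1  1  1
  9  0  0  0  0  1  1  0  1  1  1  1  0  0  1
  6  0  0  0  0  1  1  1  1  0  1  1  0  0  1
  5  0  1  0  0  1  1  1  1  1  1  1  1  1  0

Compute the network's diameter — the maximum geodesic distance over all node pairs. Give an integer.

4

Eccentricity of each node (its greatest distance to any other): 1:4, 2:3, 3:3, 4:3, 5:2, 6:3, 7:3, 8:3, 9:3, 10:4, 11:3, 12:4, 13:3, 14:3.
The maximum eccentricity is 4, realized for instance by the pair 1–10 via 1 – 4 – 5 – 3 – 10. So the diameter is 4.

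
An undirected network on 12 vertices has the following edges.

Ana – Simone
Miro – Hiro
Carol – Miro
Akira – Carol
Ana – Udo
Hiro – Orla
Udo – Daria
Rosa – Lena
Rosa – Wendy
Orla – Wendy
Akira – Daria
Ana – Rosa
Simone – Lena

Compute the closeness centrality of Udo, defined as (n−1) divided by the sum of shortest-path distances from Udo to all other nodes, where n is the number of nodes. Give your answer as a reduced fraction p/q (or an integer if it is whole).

Distances from Udo: Akira:2, Ana:1, Carol:3, Daria:1, Hiro:5, Lena:3, Miro:4, Orla:4, Rosa:2, Simone:2, Wendy:3. Sum = 30.
n = 12, so closeness = 11/30.

11/30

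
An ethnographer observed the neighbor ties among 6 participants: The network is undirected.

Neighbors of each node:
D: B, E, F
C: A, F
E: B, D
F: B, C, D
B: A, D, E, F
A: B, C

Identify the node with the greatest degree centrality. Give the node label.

B

Degrees — A:2, B:4, C:2, D:3, E:2, F:3.
The maximum is 4, attained only by B.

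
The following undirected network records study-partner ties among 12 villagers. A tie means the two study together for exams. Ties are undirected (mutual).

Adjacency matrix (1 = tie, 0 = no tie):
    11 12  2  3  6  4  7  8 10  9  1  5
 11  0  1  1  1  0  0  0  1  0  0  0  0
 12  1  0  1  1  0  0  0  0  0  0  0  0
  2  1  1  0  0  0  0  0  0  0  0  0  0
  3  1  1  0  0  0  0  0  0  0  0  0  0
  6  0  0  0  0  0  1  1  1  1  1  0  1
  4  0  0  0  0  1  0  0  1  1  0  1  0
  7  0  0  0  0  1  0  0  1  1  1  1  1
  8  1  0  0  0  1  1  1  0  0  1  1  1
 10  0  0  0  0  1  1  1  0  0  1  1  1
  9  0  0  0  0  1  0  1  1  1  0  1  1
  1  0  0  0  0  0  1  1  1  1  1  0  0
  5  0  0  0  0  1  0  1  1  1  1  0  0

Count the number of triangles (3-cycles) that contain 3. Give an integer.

3's neighbors: 11 and 12.
Neighbor pairs that are themselves tied: 3–11–12. Each forms one triangle with 3, for 1 in total.

1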